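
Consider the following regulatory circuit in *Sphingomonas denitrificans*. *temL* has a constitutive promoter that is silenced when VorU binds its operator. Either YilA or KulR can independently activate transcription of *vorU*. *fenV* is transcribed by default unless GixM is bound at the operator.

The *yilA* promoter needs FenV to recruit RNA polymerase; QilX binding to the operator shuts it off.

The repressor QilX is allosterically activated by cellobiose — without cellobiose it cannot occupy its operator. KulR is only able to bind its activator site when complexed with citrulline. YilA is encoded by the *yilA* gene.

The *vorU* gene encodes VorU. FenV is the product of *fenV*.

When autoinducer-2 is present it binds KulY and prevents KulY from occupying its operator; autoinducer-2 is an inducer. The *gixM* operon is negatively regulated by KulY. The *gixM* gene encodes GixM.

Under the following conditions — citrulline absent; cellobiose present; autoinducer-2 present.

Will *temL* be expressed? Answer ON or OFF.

ON

Autoinducer-2 is present, so KulY is inactive.
With no repressor bound, *gixM* is transcribed.
So GixM is produced and active.
With repressor GixM bound, *fenV* is not transcribed.
So FenV is not produced.
Cellobiose is present, so QilX is active.
With repressor QilX bound, *yilA* is not transcribed.
So YilA is not produced.
Citrulline is absent, so KulR is inactive.
No activator is available at the *vorU* promoter, so *vorU* is not transcribed.
So VorU is not produced.
With no repressor bound, *temL* is transcribed.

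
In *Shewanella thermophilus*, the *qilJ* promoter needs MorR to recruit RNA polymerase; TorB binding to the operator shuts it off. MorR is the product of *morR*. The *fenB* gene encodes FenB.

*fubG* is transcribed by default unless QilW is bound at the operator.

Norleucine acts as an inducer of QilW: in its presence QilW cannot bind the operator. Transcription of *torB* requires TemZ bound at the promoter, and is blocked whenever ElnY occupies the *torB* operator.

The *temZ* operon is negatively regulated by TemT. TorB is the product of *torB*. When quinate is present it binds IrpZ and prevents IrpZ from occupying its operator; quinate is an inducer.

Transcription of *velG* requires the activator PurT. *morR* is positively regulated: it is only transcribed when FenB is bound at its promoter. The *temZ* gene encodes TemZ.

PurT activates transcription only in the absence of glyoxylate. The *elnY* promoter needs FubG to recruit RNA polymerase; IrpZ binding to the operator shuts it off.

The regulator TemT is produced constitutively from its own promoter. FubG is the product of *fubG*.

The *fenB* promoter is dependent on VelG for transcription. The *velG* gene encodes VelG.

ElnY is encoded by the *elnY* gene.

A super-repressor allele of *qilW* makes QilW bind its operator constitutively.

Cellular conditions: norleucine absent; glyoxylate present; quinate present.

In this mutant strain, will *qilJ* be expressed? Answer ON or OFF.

OFF

TemT is produced constitutively and is active.
With repressor TemT bound, *temZ* is not transcribed.
So TemZ is not produced.
Quinate is present, so IrpZ is inactive.
QilW is constitutively active in this strain.
With repressor QilW bound, *fubG* is not transcribed.
So FubG is not produced.
Required activator FubG is absent, so *elnY* is not transcribed.
So ElnY is not produced.
Required activator TemZ is absent, so *torB* is not transcribed.
So TorB is not produced.
Glyoxylate is present, so PurT is inactive.
Required activator PurT is absent, so *velG* is not transcribed.
So VelG is not produced.
Required activator VelG is absent, so *fenB* is not transcribed.
So FenB is not produced.
Required activator FenB is absent, so *morR* is not transcribed.
So MorR is not produced.
Required activator MorR is absent, so *qilJ* is not transcribed.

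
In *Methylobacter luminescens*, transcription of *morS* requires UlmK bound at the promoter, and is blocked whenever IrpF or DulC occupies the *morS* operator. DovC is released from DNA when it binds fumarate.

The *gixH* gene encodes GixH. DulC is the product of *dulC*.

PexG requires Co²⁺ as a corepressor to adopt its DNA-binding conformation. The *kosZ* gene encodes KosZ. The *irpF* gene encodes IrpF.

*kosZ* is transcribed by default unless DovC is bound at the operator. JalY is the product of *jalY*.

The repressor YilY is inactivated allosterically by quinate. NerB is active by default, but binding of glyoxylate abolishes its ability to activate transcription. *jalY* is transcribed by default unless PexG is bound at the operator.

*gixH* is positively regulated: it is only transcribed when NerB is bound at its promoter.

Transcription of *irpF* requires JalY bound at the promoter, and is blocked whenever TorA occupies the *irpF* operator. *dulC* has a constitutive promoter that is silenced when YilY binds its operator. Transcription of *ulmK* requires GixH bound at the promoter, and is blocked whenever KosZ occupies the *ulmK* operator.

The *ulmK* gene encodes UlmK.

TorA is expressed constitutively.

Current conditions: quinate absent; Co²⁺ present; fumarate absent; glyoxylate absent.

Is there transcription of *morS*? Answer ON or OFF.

ON

TorA is produced constitutively and is active.
Co²⁺ is present, so PexG is active.
With repressor PexG bound, *jalY* is not transcribed.
So JalY is not produced.
With repressor TorA bound, *irpF* is not transcribed.
So IrpF is not produced.
Glyoxylate is absent, so NerB is active.
No repressor is bound and NerB is active, so *gixH* is transcribed.
So GixH is produced and active.
Fumarate is absent, so DovC is active.
With repressor DovC bound, *kosZ* is not transcribed.
So KosZ is not produced.
No repressor is bound and GixH is active, so *ulmK* is transcribed.
So UlmK is produced and active.
Quinate is absent, so YilY is active.
With repressor YilY bound, *dulC* is not transcribed.
So DulC is not produced.
No repressor is bound and UlmK is active, so *morS* is transcribed.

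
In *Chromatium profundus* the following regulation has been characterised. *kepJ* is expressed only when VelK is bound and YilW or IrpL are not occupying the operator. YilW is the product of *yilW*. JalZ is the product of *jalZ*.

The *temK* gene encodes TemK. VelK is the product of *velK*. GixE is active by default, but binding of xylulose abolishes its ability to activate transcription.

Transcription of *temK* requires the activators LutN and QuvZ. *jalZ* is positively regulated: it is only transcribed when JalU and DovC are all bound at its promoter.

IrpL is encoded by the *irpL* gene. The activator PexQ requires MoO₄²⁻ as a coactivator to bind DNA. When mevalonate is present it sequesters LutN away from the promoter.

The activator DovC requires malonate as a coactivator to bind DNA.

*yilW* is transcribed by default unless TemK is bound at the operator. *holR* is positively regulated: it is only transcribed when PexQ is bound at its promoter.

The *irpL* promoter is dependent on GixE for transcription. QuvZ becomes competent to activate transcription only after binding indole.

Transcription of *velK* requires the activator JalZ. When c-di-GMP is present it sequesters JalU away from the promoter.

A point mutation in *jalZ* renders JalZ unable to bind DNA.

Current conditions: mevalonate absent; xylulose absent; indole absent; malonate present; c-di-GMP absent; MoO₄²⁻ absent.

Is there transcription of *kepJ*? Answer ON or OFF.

OFF

Mevalonate is absent, so LutN is active.
Indole is absent, so QuvZ is inactive.
Required activator QuvZ is absent, so *temK* is not transcribed.
So TemK is not produced.
With no repressor bound, *yilW* is transcribed.
So YilW is produced and active.
Xylulose is absent, so GixE is active.
No repressor is bound and GixE is active, so *irpL* is transcribed.
So IrpL is produced and active.
JalZ is non-functional in this strain, so it has no effect.
Required activator JalZ is absent, so *velK* is not transcribed.
So VelK is not produced.
With repressor YilW bound, *kepJ* is not transcribed.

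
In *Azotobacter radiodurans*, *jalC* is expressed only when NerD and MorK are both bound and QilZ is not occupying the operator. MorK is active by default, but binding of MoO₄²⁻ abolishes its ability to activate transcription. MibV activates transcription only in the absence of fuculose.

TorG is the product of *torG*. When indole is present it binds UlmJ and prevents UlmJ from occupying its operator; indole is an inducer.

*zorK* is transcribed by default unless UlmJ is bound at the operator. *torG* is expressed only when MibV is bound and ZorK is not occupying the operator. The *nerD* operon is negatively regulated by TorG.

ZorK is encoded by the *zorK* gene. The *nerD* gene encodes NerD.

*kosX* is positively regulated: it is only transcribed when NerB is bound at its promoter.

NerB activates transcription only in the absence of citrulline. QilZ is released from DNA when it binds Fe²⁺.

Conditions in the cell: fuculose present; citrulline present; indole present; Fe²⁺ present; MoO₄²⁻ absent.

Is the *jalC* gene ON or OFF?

ON

Indole is present, so UlmJ is inactive.
With no repressor bound, *zorK* is transcribed.
So ZorK is produced and active.
Fuculose is present, so MibV is inactive.
With repressor ZorK bound, *torG* is not transcribed.
So TorG is not produced.
With no repressor bound, *nerD* is transcribed.
So NerD is produced and active.
Fe²⁺ is present, so QilZ is inactive.
MoO₄²⁻ is absent, so MorK is active.
No repressor is bound and NerD and MorK are active, so *jalC* is transcribed.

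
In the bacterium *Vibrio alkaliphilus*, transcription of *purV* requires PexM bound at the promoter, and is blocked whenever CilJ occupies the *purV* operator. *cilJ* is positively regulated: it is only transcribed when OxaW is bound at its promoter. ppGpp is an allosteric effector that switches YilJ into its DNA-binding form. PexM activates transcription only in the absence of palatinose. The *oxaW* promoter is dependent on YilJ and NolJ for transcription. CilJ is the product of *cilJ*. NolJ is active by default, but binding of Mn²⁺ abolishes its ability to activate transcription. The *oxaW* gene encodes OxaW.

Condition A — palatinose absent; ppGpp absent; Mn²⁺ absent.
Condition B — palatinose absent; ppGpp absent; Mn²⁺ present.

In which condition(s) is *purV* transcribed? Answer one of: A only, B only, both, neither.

Condition A:
Palatinose is absent, so PexM is active.
ppGpp is absent, so YilJ is inactive.
Mn²⁺ is absent, so NolJ is active.
Required activator YilJ is absent, so *oxaW* is not transcribed.
So OxaW is not produced.
Required activator OxaW is absent, so *cilJ* is not transcribed.
So CilJ is not produced.
No repressor is bound and PexM is active, so *purV* is transcribed.
→ *purV* is ON in A.
Condition B:
Palatinose is absent, so PexM is active.
ppGpp is absent, so YilJ is inactive.
Mn²⁺ is present, so NolJ is inactive.
Required activator YilJ is absent, so *oxaW* is not transcribed.
So OxaW is not produced.
Required activator OxaW is absent, so *cilJ* is not transcribed.
So CilJ is not produced.
No repressor is bound and PexM is active, so *purV* is transcribed.
→ *purV* is ON in B.

both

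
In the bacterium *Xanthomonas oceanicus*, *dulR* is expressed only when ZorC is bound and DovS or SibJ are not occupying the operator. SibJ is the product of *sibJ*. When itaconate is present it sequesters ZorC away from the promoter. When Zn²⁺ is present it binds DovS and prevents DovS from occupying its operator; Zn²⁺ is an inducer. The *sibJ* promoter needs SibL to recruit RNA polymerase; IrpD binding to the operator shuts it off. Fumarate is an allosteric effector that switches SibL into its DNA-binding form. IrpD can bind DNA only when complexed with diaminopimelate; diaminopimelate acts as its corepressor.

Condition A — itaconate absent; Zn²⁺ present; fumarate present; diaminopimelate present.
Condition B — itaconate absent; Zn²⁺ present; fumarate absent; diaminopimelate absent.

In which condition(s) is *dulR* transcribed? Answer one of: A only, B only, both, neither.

both

Condition A:
Itaconate is absent, so ZorC is active.
Zn²⁺ is present, so DovS is inactive.
Fumarate is present, so SibL is active.
Diaminopimelate is present, so IrpD is active.
With repressor IrpD bound, *sibJ* is not transcribed.
So SibJ is not produced.
No repressor is bound and ZorC is active, so *dulR* is transcribed.
→ *dulR* is ON in A.
Condition B:
Itaconate is absent, so ZorC is active.
Zn²⁺ is present, so DovS is inactive.
Fumarate is absent, so SibL is inactive.
Diaminopimelate is absent, so IrpD is inactive.
Required activator SibL is absent, so *sibJ* is not transcribed.
So SibJ is not produced.
No repressor is bound and ZorC is active, so *dulR* is transcribed.
→ *dulR* is ON in B.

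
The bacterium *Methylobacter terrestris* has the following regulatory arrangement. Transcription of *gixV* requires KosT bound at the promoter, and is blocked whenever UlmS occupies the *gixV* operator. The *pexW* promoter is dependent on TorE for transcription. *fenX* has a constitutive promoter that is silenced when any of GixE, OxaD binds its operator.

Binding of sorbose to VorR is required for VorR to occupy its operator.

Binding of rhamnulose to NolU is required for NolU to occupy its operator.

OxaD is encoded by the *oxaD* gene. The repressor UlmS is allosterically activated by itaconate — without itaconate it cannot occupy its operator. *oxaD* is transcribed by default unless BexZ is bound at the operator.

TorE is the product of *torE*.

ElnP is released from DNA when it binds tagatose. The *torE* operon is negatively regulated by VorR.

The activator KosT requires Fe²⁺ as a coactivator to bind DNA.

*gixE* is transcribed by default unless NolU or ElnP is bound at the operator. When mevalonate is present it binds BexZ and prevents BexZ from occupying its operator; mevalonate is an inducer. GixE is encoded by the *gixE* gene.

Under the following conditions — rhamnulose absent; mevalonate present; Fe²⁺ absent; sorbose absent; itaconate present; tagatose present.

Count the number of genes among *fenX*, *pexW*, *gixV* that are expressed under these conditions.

1

Rhamnulose is absent, so NolU is inactive.
Tagatose is present, so ElnP is inactive.
With no repressor bound, *gixE* is transcribed.
So GixE is produced and active.
Mevalonate is present, so BexZ is inactive.
With no repressor bound, *oxaD* is transcribed.
So OxaD is produced and active.
With repressor GixE bound, *fenX* is not transcribed.
→ *fenX* is OFF.
Sorbose is absent, so VorR is inactive.
With no repressor bound, *torE* is transcribed.
So TorE is produced and active.
No repressor is bound and TorE is active, so *pexW* is transcribed.
→ *pexW* is ON.
Itaconate is present, so UlmS is active.
Fe²⁺ is absent, so KosT is inactive.
With repressor UlmS bound, *gixV* is not transcribed.
→ *gixV* is OFF.
1 of the 3 genes is transcribed.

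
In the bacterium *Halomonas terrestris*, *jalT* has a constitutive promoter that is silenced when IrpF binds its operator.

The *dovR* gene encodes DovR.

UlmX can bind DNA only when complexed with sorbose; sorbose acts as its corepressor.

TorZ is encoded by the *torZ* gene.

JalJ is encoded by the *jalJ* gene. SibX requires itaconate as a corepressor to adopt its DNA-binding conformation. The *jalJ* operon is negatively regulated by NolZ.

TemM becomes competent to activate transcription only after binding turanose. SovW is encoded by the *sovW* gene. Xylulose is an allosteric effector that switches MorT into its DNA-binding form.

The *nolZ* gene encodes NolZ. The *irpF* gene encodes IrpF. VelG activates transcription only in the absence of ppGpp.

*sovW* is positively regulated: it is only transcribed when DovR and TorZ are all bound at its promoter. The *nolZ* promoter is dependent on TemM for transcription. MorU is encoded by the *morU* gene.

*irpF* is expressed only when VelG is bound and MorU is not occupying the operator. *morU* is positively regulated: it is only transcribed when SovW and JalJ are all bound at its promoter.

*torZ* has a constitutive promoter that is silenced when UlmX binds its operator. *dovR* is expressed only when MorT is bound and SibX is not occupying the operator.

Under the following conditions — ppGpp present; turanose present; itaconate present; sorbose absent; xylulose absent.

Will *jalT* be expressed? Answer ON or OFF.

ON

Xylulose is absent, so MorT is inactive.
Itaconate is present, so SibX is active.
With repressor SibX bound, *dovR* is not transcribed.
So DovR is not produced.
Sorbose is absent, so UlmX is inactive.
With no repressor bound, *torZ* is transcribed.
So TorZ is produced and active.
Required activator DovR is absent, so *sovW* is not transcribed.
So SovW is not produced.
Turanose is present, so TemM is active.
No repressor is bound and TemM is active, so *nolZ* is transcribed.
So NolZ is produced and active.
With repressor NolZ bound, *jalJ* is not transcribed.
So JalJ is not produced.
Required activator SovW is absent, so *morU* is not transcribed.
So MorU is not produced.
ppGpp is present, so VelG is inactive.
Required activator VelG is absent, so *irpF* is not transcribed.
So IrpF is not produced.
With no repressor bound, *jalT* is transcribed.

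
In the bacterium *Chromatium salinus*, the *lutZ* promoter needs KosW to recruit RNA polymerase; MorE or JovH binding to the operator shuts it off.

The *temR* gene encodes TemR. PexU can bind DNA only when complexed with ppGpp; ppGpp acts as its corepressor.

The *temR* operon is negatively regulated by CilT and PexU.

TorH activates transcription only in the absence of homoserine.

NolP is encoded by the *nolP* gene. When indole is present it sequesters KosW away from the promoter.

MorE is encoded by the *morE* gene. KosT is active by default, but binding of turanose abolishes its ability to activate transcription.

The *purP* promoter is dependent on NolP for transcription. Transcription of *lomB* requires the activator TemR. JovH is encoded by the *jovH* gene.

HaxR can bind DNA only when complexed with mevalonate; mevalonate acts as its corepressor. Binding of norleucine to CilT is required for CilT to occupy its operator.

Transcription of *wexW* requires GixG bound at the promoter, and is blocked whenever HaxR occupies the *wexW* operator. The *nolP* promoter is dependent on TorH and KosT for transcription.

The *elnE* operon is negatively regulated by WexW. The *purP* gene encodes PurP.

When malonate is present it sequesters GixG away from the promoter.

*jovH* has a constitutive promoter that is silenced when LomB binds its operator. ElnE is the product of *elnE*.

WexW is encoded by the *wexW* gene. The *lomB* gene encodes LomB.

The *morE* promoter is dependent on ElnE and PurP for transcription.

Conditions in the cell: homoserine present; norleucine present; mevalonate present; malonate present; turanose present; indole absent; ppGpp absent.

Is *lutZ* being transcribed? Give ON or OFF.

OFF

Mevalonate is present, so HaxR is active.
Malonate is present, so GixG is inactive.
With repressor HaxR bound, *wexW* is not transcribed.
So WexW is not produced.
With no repressor bound, *elnE* is transcribed.
So ElnE is produced and active.
Homoserine is present, so TorH is inactive.
Turanose is present, so KosT is inactive.
Required activator TorH is absent, so *nolP* is not transcribed.
So NolP is not produced.
Required activator NolP is absent, so *purP* is not transcribed.
So PurP is not produced.
Required activator PurP is absent, so *morE* is not transcribed.
So MorE is not produced.
Norleucine is present, so CilT is active.
ppGpp is absent, so PexU is inactive.
With repressor CilT bound, *temR* is not transcribed.
So TemR is not produced.
Required activator TemR is absent, so *lomB* is not transcribed.
So LomB is not produced.
With no repressor bound, *jovH* is transcribed.
So JovH is produced and active.
Indole is absent, so KosW is active.
With repressor JovH bound, *lutZ* is not transcribed.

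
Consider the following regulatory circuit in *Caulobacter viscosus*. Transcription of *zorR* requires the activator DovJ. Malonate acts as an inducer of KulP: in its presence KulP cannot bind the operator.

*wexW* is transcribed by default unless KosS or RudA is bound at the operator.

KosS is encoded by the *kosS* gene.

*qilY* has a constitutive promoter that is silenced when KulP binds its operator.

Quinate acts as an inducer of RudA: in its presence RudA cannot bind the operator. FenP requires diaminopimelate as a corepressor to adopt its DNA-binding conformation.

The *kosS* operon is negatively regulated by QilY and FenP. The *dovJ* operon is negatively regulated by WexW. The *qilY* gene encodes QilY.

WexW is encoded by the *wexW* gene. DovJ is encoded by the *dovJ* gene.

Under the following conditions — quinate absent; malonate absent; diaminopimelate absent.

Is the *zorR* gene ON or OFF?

Malonate is absent, so KulP is active.
With repressor KulP bound, *qilY* is not transcribed.
So QilY is not produced.
Diaminopimelate is absent, so FenP is inactive.
With no repressor bound, *kosS* is transcribed.
So KosS is produced and active.
Quinate is absent, so RudA is active.
With repressor KosS bound, *wexW* is not transcribed.
So WexW is not produced.
With no repressor bound, *dovJ* is transcribed.
So DovJ is produced and active.
No repressor is bound and DovJ is active, so *zorR* is transcribed.

ON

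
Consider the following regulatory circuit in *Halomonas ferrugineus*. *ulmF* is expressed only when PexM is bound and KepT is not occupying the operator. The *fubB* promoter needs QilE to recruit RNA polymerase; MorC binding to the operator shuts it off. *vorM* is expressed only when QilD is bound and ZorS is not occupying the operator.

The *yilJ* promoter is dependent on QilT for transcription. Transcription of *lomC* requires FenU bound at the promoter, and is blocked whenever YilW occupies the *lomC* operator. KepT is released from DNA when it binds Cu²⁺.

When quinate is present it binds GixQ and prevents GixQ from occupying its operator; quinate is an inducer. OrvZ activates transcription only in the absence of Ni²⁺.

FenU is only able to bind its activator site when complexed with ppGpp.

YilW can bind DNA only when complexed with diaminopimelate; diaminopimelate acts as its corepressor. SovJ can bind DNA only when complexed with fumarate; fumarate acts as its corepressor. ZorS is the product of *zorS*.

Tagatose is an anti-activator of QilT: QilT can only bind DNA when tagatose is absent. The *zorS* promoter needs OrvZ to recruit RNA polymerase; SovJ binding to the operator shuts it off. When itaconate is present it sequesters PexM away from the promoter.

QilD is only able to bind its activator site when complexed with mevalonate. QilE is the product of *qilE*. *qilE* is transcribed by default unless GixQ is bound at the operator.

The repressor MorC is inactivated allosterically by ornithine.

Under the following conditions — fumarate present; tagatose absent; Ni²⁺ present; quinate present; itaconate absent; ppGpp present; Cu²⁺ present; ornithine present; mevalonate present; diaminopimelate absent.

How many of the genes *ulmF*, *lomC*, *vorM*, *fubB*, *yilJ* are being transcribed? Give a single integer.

5

Cu²⁺ is present, so KepT is inactive.
Itaconate is absent, so PexM is active.
No repressor is bound and PexM is active, so *ulmF* is transcribed.
→ *ulmF* is ON.
ppGpp is present, so FenU is active.
Diaminopimelate is absent, so YilW is inactive.
No repressor is bound and FenU is active, so *lomC* is transcribed.
→ *lomC* is ON.
Mevalonate is present, so QilD is active.
Ni²⁺ is present, so OrvZ is inactive.
Fumarate is present, so SovJ is active.
With repressor SovJ bound, *zorS* is not transcribed.
So ZorS is not produced.
No repressor is bound and QilD is active, so *vorM* is transcribed.
→ *vorM* is ON.
Quinate is present, so GixQ is inactive.
With no repressor bound, *qilE* is transcribed.
So QilE is produced and active.
Ornithine is present, so MorC is inactive.
No repressor is bound and QilE is active, so *fubB* is transcribed.
→ *fubB* is ON.
Tagatose is absent, so QilT is active.
No repressor is bound and QilT is active, so *yilJ* is transcribed.
→ *yilJ* is ON.
5 of the 5 genes are transcribed.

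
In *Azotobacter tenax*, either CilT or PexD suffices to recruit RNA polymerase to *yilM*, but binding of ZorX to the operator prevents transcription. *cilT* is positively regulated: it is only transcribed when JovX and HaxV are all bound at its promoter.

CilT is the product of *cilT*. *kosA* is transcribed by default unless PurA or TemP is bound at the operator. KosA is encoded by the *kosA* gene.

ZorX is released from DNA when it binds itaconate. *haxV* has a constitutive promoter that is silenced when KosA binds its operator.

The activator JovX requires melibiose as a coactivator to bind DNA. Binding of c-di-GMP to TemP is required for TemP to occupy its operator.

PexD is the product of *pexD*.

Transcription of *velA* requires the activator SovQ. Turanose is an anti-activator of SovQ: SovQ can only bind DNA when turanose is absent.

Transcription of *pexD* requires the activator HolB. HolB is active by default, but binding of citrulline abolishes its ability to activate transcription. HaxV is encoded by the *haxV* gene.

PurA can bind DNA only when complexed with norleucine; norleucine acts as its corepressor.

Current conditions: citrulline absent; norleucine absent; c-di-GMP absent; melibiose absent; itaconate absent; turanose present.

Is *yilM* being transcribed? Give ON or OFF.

OFF

Itaconate is absent, so ZorX is active.
Melibiose is absent, so JovX is inactive.
Norleucine is absent, so PurA is inactive.
c-di-GMP is absent, so TemP is inactive.
With no repressor bound, *kosA* is transcribed.
So KosA is produced and active.
With repressor KosA bound, *haxV* is not transcribed.
So HaxV is not produced.
Required activator JovX is absent, so *cilT* is not transcribed.
So CilT is not produced.
Citrulline is absent, so HolB is active.
No repressor is bound and HolB is active, so *pexD* is transcribed.
So PexD is produced and active.
With repressor ZorX bound, *yilM* is not transcribed.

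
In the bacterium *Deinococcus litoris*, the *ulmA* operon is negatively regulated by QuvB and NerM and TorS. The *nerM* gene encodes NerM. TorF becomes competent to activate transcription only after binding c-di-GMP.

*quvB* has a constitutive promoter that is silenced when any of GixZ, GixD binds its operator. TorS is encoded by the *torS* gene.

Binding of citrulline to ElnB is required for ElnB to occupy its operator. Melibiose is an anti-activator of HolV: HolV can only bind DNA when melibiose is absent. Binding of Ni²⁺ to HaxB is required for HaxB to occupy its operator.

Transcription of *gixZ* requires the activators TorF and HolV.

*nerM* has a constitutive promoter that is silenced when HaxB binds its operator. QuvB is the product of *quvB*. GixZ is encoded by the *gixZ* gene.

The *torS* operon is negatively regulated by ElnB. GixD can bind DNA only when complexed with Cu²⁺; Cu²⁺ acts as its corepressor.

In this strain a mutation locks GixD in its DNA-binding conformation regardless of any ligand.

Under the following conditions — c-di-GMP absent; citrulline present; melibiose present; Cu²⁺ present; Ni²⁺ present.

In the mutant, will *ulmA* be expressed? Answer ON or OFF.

c-di-GMP is absent, so TorF is inactive.
Melibiose is present, so HolV is inactive.
Required activator TorF is absent, so *gixZ* is not transcribed.
So GixZ is not produced.
GixD is constitutively active in this strain.
With repressor GixD bound, *quvB* is not transcribed.
So QuvB is not produced.
Ni²⁺ is present, so HaxB is active.
With repressor HaxB bound, *nerM* is not transcribed.
So NerM is not produced.
Citrulline is present, so ElnB is active.
With repressor ElnB bound, *torS* is not transcribed.
So TorS is not produced.
With no repressor bound, *ulmA* is transcribed.

ON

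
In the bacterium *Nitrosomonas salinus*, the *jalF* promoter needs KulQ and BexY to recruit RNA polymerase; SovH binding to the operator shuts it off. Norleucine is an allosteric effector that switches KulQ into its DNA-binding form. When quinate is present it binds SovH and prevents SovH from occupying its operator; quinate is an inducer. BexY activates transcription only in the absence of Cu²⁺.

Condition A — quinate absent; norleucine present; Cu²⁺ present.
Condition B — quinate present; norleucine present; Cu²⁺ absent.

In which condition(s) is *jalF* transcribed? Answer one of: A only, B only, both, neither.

Condition A:
Quinate is absent, so SovH is active.
Norleucine is present, so KulQ is active.
Cu²⁺ is present, so BexY is inactive.
With repressor SovH bound, *jalF* is not transcribed.
→ *jalF* is OFF in A.
Condition B:
Quinate is present, so SovH is inactive.
Norleucine is present, so KulQ is active.
Cu²⁺ is absent, so BexY is active.
No repressor is bound and KulQ and BexY are active, so *jalF* is transcribed.
→ *jalF* is ON in B.

B only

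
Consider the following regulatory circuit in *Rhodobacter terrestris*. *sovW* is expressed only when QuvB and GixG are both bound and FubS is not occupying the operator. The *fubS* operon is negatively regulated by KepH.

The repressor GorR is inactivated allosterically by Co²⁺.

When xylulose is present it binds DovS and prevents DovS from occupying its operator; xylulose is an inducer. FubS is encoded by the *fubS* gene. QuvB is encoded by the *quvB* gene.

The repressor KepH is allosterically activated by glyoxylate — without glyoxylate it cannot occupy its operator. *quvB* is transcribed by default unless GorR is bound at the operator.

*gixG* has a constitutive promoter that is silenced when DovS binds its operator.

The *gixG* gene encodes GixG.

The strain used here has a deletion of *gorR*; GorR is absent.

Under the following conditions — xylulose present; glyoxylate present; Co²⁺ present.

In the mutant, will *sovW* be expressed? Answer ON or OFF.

ON

Glyoxylate is present, so KepH is active.
With repressor KepH bound, *fubS* is not transcribed.
So FubS is not produced.
GorR is non-functional in this strain, so it has no effect.
With no repressor bound, *quvB* is transcribed.
So QuvB is produced and active.
Xylulose is present, so DovS is inactive.
With no repressor bound, *gixG* is transcribed.
So GixG is produced and active.
No repressor is bound and QuvB and GixG are active, so *sovW* is transcribed.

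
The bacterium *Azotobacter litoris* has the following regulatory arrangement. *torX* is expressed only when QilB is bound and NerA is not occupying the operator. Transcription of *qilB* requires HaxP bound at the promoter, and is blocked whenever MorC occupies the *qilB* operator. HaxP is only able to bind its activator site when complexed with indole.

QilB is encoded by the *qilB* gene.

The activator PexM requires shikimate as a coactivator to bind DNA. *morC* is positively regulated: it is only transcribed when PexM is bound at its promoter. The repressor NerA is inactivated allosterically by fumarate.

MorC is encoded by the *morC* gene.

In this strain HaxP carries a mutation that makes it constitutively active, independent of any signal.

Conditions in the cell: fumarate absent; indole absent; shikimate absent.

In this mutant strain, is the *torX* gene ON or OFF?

HaxP is constitutively active in this strain.
Shikimate is absent, so PexM is inactive.
Required activator PexM is absent, so *morC* is not transcribed.
So MorC is not produced.
No repressor is bound and HaxP is active, so *qilB* is transcribed.
So QilB is produced and active.
Fumarate is absent, so NerA is active.
With repressor NerA bound, *torX* is not transcribed.

OFF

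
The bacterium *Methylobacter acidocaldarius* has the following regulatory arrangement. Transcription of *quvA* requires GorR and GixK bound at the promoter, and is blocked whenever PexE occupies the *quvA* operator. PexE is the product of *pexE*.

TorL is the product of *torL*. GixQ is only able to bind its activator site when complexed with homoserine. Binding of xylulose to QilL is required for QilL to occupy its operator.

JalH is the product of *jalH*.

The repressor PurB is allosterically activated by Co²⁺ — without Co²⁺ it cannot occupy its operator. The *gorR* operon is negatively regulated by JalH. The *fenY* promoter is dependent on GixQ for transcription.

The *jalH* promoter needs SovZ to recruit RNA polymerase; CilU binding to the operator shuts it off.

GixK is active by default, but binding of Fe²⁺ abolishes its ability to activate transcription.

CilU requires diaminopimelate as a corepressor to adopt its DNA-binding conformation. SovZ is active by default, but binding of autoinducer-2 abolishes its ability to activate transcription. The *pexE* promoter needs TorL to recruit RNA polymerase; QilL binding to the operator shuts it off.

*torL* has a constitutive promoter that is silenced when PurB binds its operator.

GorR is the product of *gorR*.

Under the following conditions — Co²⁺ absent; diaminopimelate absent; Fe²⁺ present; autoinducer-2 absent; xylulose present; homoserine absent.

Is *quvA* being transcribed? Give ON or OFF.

Diaminopimelate is absent, so CilU is inactive.
Autoinducer-2 is absent, so SovZ is active.
No repressor is bound and SovZ is active, so *jalH* is transcribed.
So JalH is produced and active.
With repressor JalH bound, *gorR* is not transcribed.
So GorR is not produced.
Fe²⁺ is present, so GixK is inactive.
Co²⁺ is absent, so PurB is inactive.
With no repressor bound, *torL* is transcribed.
So TorL is produced and active.
Xylulose is present, so QilL is active.
With repressor QilL bound, *pexE* is not transcribed.
So PexE is not produced.
Required activator GorR is absent, so *quvA* is not transcribed.

OFF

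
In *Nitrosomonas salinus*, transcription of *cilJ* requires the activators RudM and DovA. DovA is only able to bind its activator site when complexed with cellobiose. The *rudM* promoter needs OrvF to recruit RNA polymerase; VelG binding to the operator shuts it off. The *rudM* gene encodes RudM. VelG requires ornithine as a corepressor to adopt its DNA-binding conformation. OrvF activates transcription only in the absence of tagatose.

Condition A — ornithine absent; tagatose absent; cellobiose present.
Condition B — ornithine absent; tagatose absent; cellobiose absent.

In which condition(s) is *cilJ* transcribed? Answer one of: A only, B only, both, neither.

A only

Condition A:
Ornithine is absent, so VelG is inactive.
Tagatose is absent, so OrvF is active.
No repressor is bound and OrvF is active, so *rudM* is transcribed.
So RudM is produced and active.
Cellobiose is present, so DovA is active.
No repressor is bound and RudM and DovA are active, so *cilJ* is transcribed.
→ *cilJ* is ON in A.
Condition B:
Ornithine is absent, so VelG is inactive.
Tagatose is absent, so OrvF is active.
No repressor is bound and OrvF is active, so *rudM* is transcribed.
So RudM is produced and active.
Cellobiose is absent, so DovA is inactive.
Required activator DovA is absent, so *cilJ* is not transcribed.
→ *cilJ* is OFF in B.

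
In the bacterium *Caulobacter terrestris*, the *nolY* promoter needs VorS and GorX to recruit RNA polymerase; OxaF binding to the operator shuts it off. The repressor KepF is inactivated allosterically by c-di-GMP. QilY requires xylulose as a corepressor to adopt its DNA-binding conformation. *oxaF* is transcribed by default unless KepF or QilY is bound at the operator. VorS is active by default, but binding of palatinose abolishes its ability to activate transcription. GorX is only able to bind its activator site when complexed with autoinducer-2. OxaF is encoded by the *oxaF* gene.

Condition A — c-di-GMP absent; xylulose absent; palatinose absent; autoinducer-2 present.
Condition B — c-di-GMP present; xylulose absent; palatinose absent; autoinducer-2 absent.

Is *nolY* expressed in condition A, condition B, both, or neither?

A only

Condition A:
c-di-GMP is absent, so KepF is active.
Xylulose is absent, so QilY is inactive.
With repressor KepF bound, *oxaF* is not transcribed.
So OxaF is not produced.
Palatinose is absent, so VorS is active.
Autoinducer-2 is present, so GorX is active.
No repressor is bound and VorS and GorX are active, so *nolY* is transcribed.
→ *nolY* is ON in A.
Condition B:
c-di-GMP is present, so KepF is inactive.
Xylulose is absent, so QilY is inactive.
With no repressor bound, *oxaF* is transcribed.
So OxaF is produced and active.
Palatinose is absent, so VorS is active.
Autoinducer-2 is absent, so GorX is inactive.
With repressor OxaF bound, *nolY* is not transcribed.
→ *nolY* is OFF in B.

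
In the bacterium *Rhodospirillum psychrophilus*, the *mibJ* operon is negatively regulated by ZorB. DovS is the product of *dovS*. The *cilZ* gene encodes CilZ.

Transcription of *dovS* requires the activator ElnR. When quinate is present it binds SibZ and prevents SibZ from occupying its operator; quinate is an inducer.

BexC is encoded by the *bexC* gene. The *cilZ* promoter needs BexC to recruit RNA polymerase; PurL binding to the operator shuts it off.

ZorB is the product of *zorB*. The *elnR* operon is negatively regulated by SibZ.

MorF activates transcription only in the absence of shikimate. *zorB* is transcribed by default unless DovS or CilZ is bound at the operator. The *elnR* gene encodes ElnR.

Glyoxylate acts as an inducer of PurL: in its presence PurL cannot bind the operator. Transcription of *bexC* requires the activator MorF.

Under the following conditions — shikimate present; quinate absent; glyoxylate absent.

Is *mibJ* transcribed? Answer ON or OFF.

OFF

Quinate is absent, so SibZ is active.
With repressor SibZ bound, *elnR* is not transcribed.
So ElnR is not produced.
Required activator ElnR is absent, so *dovS* is not transcribed.
So DovS is not produced.
Glyoxylate is absent, so PurL is active.
Shikimate is present, so MorF is inactive.
Required activator MorF is absent, so *bexC* is not transcribed.
So BexC is not produced.
With repressor PurL bound, *cilZ* is not transcribed.
So CilZ is not produced.
With no repressor bound, *zorB* is transcribed.
So ZorB is produced and active.
With repressor ZorB bound, *mibJ* is not transcribed.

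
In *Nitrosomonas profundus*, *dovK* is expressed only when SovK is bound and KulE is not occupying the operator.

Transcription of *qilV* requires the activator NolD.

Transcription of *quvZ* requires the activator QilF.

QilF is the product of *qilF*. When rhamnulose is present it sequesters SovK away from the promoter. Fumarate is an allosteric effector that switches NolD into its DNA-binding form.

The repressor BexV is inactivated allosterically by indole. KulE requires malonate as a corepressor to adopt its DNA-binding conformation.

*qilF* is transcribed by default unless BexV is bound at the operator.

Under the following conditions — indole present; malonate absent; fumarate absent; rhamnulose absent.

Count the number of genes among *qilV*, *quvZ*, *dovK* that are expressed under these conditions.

2

Fumarate is absent, so NolD is inactive.
Required activator NolD is absent, so *qilV* is not transcribed.
→ *qilV* is OFF.
Indole is present, so BexV is inactive.
With no repressor bound, *qilF* is transcribed.
So QilF is produced and active.
No repressor is bound and QilF is active, so *quvZ* is transcribed.
→ *quvZ* is ON.
Rhamnulose is absent, so SovK is active.
Malonate is absent, so KulE is inactive.
No repressor is bound and SovK is active, so *dovK* is transcribed.
→ *dovK* is ON.
2 of the 3 genes are transcribed.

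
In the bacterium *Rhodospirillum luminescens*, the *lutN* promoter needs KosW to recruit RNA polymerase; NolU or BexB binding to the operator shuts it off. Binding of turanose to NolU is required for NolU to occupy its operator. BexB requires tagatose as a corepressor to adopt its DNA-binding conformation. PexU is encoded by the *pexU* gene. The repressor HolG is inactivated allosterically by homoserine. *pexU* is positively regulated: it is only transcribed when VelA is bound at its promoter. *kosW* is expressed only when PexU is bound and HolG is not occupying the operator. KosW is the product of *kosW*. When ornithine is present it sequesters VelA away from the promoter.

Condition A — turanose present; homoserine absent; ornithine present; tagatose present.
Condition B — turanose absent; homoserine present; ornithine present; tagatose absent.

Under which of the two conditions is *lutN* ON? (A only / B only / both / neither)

neither

Condition A:
Turanose is present, so NolU is active.
Homoserine is absent, so HolG is active.
Ornithine is present, so VelA is inactive.
Required activator VelA is absent, so *pexU* is not transcribed.
So PexU is not produced.
With repressor HolG bound, *kosW* is not transcribed.
So KosW is not produced.
Tagatose is present, so BexB is active.
With repressor NolU bound, *lutN* is not transcribed.
→ *lutN* is OFF in A.
Condition B:
Turanose is absent, so NolU is inactive.
Homoserine is present, so HolG is inactive.
Ornithine is present, so VelA is inactive.
Required activator VelA is absent, so *pexU* is not transcribed.
So PexU is not produced.
Required activator PexU is absent, so *kosW* is not transcribed.
So KosW is not produced.
Tagatose is absent, so BexB is inactive.
Required activator KosW is absent, so *lutN* is not transcribed.
→ *lutN* is OFF in B.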